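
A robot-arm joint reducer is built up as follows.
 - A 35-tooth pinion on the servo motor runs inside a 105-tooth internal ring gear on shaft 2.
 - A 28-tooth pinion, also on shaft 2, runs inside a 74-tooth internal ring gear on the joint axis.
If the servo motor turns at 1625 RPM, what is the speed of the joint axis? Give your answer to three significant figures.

Internal gear: ratio = 105/35 = 3, so shaft 2 turns at 1625 / 3 = 541.67 RPM.
Internal gear: ratio = 74/28 = 2.6429, so the joint axis turns at 541.67 / 2.6429 = 204.95 RPM.

205 RPM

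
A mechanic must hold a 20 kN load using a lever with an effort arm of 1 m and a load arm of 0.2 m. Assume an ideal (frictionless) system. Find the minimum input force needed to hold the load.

Lever MA = effort arm / load arm = 1/0.2 = 5.
Effort = load / MA = 20 / 5 = 4 kN.

4 kN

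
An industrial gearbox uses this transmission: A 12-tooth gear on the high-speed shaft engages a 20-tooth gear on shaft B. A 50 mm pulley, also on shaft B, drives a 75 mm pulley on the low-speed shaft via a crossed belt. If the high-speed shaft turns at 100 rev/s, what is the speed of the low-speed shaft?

40 rev/s

the high-speed shaft → shaft B (gear mesh, 20/12): 100 ÷ 1.6667 = 60 rev/s
shaft B → the low-speed shaft (belt, 75/50): 60 ÷ 1.5 = 40 rev/s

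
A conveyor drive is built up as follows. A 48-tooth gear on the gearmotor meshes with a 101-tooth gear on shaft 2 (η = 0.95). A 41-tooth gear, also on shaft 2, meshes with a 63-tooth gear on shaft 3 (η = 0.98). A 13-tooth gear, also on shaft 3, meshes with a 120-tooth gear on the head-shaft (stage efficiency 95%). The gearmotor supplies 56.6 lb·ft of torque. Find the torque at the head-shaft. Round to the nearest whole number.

1494 lb·ft

After the gear mesh (101/48): 56.6 × 2.1042 × 0.95 = 113.14 lb·ft
After the gear mesh (63/41): 113.14 × 1.5366 × 0.98 = 170.37 lb·ft
After the gear mesh (120/13): 170.37 × 9.2308 × 0.95 = 1494 lb·ft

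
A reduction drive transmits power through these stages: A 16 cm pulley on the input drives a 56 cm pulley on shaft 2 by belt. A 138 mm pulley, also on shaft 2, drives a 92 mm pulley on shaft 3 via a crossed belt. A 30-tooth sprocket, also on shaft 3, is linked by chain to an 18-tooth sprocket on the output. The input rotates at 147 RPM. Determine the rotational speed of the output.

the input → shaft 2 (belt, 56/16): 147 ÷ 3.5 = 42 RPM
shaft 2 → shaft 3 (belt, 92/138): 42 ÷ 0.66667 = 63 RPM
shaft 3 → the output (chain, 18/30): 63 ÷ 0.6 = 105 RPM

105 RPM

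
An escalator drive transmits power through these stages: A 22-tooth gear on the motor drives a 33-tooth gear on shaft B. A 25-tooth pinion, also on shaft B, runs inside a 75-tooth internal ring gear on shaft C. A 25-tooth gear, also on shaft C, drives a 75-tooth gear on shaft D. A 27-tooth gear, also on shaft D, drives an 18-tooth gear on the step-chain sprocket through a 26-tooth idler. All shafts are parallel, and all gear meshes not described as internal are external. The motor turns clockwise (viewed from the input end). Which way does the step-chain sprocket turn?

the motor → shaft B: external mesh, 1 reversal → CCW.
shaft B → shaft C: internal mesh, same direction → CCW.
shaft C → shaft D: external mesh, 1 reversal → CW.
shaft D → the step-chain sprocket: driver → idler → driven is 2 external meshes, 2 reversals → CW.
4 reversals in total — an even number — so the step-chain sprocket turns the same way as the motor.

clockwise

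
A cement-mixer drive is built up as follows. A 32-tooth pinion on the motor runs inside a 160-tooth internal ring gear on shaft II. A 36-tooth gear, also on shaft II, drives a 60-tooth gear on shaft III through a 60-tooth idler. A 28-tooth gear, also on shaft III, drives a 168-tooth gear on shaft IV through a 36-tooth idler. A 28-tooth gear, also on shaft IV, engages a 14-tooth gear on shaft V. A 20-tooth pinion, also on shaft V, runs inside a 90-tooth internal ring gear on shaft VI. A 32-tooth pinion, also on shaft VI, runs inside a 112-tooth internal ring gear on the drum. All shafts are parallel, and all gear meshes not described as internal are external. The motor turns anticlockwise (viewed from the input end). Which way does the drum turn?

the motor → shaft II: internal mesh, same direction → CCW.
shaft II → shaft III: driver → idler → driven is 2 external meshes, 2 reversals → CCW.
shaft III → shaft IV: driver → idler → driven is 2 external meshes, 2 reversals → CCW.
shaft IV → shaft V: external mesh, 1 reversal → CW.
shaft V → shaft VI: internal mesh, same direction → CW.
shaft VI → the drum: internal mesh, same direction → CW.
5 reversals in total — an odd number — so the drum turns opposite to the motor.

clockwise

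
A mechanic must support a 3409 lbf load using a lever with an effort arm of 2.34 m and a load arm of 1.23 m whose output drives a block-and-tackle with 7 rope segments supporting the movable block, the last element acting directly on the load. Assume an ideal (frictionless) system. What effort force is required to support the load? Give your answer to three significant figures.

Lever MA = effort arm / load arm = 2.34/1.23 = 1.9024.
Block-and-tackle MA = number of supporting rope parts = 7.
Combined ideal MA = 1.9024 × 7 = 13.317.
Effort = load / MA = 3409 / 13.317 = 255.99 lbf.

256 lbf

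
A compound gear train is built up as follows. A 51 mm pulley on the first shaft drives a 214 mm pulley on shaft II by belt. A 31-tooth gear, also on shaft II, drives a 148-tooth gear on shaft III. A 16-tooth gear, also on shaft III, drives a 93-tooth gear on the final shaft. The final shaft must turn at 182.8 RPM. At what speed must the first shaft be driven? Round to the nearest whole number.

21285 RPM

Overall ratio R = 4.1961 × 4.7742 × 5.8125 = 116.44.
Required input speed = output speed × R = 182.8 × 116.44 = 21285 RPM.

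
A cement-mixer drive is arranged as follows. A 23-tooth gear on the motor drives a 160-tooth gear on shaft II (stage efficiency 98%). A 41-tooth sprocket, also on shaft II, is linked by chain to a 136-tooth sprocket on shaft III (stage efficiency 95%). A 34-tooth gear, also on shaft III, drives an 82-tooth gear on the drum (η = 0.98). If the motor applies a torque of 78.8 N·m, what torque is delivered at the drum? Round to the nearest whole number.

Gear mesh: ratio = 160/23 = 6.9565; torque at shaft II = 78.8 × 6.9565 × 0.98 = 537.21 N·m.
Chain: ratio = 136/41 = 3.3171; torque at shaft III = 537.21 × 3.3171 × 0.95 = 1692.9 N·m.
Gear mesh: ratio = 82/34 = 2.4118; torque at the drum = 1692.9 × 2.4118 × 0.98 = 4001.1 N·m.

4001 N·m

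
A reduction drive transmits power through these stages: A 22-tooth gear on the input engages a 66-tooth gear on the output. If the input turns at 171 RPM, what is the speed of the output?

57 RPM

the input → the output (gear mesh, 66/22): 171 ÷ 3 = 57 RPM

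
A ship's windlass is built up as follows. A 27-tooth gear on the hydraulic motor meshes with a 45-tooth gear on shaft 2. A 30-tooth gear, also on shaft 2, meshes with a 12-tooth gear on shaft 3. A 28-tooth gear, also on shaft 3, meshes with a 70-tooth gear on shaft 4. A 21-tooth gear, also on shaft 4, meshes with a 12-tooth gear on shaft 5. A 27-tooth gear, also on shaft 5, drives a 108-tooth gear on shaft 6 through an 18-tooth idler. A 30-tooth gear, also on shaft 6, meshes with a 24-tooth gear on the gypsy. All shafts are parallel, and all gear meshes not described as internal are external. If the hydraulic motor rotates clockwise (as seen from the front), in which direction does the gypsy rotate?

the hydraulic motor → shaft 2: external mesh, 1 reversal → CCW.
shaft 2 → shaft 3: external mesh, 1 reversal → CW.
shaft 3 → shaft 4: external mesh, 1 reversal → CCW.
shaft 4 → shaft 5: external mesh, 1 reversal → CW.
shaft 5 → shaft 6: driver → idler → driven is 2 external meshes, 2 reversals → CW.
shaft 6 → the gypsy: external mesh, 1 reversal → CCW.
7 reversals in total — an odd number — so the gypsy turns opposite to the hydraulic motor.

anticlockwise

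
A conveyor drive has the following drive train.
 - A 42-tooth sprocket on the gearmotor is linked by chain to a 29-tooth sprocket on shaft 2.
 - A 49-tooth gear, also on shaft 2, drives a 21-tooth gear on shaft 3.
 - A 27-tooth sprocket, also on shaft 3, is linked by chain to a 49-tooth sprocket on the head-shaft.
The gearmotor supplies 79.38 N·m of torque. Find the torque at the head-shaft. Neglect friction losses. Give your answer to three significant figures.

chain 29/42 = 0.69048 → τ = 79.38·0.69048 = 54.81 N·m
gear mesh 21/49 = 0.42857 → τ = 54.81·0.42857 = 23.49 N·m
chain 49/27 = 1.8148 → τ = 23.49·1.8148 = 42.63 N·m

42.6 N·m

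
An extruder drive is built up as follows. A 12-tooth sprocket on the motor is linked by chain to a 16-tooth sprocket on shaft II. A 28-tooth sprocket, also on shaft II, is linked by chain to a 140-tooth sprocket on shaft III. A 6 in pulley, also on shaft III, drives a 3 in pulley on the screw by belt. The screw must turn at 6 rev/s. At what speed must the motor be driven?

Overall ratio R = 1.3333 × 5 × 0.5 = 3.3333.
Required input speed = output speed × R = 6 × 3.3333 = 20 rev/s.

20 rev/s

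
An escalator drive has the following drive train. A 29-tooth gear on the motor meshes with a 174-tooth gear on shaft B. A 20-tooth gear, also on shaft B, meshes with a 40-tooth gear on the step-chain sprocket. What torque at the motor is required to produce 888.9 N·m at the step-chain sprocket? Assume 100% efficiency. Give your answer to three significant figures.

Overall ratio R = 6 × 2 = 12.
Input torque = output torque / R = 888.9 / 12 = 74.075 N·m.

74.1 N·m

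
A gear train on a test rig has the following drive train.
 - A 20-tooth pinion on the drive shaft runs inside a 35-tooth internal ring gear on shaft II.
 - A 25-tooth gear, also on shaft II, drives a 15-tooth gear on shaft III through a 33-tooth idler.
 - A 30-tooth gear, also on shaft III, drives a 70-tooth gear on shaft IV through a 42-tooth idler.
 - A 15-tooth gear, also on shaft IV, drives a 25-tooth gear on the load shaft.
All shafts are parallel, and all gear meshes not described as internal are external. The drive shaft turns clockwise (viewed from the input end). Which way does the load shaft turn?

anticlockwise

the drive shaft → shaft II: internal mesh, same direction → CW.
shaft II → shaft III: driver → idler → driven is 2 external meshes, 2 reversals → CW.
shaft III → shaft IV: driver → idler → driven is 2 external meshes, 2 reversals → CW.
shaft IV → the load shaft: external mesh, 1 reversal → CCW.
5 reversals in total — an odd number — so the load shaft turns opposite to the drive shaft.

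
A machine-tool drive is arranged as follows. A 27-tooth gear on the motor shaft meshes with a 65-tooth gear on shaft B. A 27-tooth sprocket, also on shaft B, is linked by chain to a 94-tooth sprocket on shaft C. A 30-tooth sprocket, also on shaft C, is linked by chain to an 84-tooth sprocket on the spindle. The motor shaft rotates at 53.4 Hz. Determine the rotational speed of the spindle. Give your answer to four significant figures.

2.275 Hz

gear mesh 65/27 = 2.4074 → 53.4/2.4074 = 22.182 Hz
chain 94/27 = 3.4815 → 22.182/3.4815 = 6.3713 Hz
chain 84/30 = 2.8 → 6.3713/2.8 = 2.2755 Hz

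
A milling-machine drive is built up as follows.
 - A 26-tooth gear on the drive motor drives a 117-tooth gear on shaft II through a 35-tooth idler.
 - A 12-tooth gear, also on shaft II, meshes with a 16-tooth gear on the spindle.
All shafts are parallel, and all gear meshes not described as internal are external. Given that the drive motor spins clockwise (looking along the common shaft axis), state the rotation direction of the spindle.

the drive motor → shaft II: driver → idler → driven is 2 external meshes, 2 reversals → CW.
shaft II → the spindle: external mesh, 1 reversal → CCW.
3 reversals in total — an odd number — so the spindle turns opposite to the drive motor.

counterclockwise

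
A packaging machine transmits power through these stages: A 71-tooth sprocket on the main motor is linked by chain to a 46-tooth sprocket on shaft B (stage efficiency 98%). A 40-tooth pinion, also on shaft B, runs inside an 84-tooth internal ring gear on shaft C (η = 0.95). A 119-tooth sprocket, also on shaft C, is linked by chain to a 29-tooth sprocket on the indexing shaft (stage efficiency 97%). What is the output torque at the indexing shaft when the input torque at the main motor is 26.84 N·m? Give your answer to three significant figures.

8.04 N·m

Chain: ratio = 46/71 = 0.64789; torque at shaft B = 26.84 × 0.64789 × 0.98 = 17.042 N·m.
Internal gear: ratio = 84/40 = 2.1; torque at shaft C = 17.042 × 2.1 × 0.95 = 33.998 N·m.
Chain: ratio = 29/119 = 0.2437; torque at the indexing shaft = 33.998 × 0.2437 × 0.97 = 8.0366 N·m.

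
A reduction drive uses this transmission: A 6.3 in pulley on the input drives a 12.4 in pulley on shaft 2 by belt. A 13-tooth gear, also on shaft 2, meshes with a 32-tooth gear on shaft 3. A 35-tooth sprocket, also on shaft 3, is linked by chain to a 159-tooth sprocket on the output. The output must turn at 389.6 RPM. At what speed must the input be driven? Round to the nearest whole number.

Overall ratio R = 1.9683 × 2.4615 × 4.5429 = 22.01.
Required input speed = output speed × R = 389.6 × 22.01 = 8575 RPM.

8575 RPM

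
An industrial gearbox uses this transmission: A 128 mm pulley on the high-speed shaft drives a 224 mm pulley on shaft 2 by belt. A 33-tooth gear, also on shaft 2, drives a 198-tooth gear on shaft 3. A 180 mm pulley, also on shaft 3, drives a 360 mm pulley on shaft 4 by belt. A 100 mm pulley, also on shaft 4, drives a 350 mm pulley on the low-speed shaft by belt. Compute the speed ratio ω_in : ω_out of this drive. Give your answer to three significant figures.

73.5

Each stage contributes driven/driver: belt 224/128 = 1.75, gear mesh 198/33 = 6, belt 360/180 = 2, belt 350/100 = 3.5.
Overall: 1.75 × 6 × 2 × 3.5 = 73.5.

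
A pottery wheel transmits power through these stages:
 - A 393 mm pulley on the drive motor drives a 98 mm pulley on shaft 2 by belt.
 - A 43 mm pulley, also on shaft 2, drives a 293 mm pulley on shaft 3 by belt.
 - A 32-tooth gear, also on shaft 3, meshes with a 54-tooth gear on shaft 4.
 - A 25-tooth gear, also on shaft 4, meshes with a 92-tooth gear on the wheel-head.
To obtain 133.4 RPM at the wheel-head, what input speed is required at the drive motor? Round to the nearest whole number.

Overall ratio R = 0.24936 × 6.814 × 1.6875 × 3.68 = 10.552.
Required input speed = output speed × R = 133.4 × 10.552 = 1407.6 RPM.

1408 RPM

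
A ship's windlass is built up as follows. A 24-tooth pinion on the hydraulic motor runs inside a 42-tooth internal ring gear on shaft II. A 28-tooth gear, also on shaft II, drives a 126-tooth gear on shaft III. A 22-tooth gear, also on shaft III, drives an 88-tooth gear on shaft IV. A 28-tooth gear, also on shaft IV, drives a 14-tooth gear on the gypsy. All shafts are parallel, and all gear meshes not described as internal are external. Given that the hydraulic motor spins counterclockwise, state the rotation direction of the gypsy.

clockwise

the hydraulic motor → shaft II: internal mesh, same direction → CCW.
shaft II → shaft III: external mesh, 1 reversal → CW.
shaft III → shaft IV: external mesh, 1 reversal → CCW.
shaft IV → the gypsy: external mesh, 1 reversal → CW.
3 reversals in total — an odd number — so the gypsy turns opposite to the hydraulic motor.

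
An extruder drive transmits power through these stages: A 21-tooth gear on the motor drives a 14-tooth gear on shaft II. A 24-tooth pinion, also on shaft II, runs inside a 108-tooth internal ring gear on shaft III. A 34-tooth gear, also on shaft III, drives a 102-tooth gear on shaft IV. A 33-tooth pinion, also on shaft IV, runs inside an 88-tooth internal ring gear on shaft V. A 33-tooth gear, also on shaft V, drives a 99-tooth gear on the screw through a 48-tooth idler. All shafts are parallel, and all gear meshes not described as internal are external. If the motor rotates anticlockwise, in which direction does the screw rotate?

the motor → shaft II: external mesh, 1 reversal → CW.
shaft II → shaft III: internal mesh, same direction → CW.
shaft III → shaft IV: external mesh, 1 reversal → CCW.
shaft IV → shaft V: internal mesh, same direction → CCW.
shaft V → the screw: driver → idler → driven is 2 external meshes, 2 reversals → CCW.
4 reversals in total — an even number — so the screw turns the same way as the motor.

anticlockwise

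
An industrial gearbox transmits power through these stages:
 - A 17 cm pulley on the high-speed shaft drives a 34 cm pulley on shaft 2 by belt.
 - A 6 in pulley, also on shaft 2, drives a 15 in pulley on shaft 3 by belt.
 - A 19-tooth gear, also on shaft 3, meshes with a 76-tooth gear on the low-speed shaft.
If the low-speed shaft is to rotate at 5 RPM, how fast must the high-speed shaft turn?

Overall ratio R = 2 × 2.5 × 4 = 20.
Required input speed = output speed × R = 5 × 20 = 100 RPM.

100 RPM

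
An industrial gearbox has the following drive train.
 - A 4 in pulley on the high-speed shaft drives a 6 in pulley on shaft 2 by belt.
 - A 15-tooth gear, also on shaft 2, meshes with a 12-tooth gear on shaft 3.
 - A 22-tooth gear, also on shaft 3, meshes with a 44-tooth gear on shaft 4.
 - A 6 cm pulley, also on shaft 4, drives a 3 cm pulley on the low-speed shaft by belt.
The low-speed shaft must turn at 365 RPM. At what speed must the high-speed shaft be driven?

Overall ratio R = 1.5 × 0.8 × 2 × 0.5 = 1.2.
Required input speed = output speed × R = 365 × 1.2 = 438 RPM.

438 RPM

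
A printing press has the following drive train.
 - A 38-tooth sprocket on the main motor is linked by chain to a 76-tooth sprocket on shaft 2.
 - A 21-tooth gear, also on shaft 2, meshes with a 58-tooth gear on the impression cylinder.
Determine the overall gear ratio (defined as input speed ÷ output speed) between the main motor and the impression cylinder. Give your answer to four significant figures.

Each stage contributes driven/driver: chain 76/38 = 2, gear mesh 58/21 = 2.7619.
Overall: 2 × 2.7619 = 5.5238.

5.524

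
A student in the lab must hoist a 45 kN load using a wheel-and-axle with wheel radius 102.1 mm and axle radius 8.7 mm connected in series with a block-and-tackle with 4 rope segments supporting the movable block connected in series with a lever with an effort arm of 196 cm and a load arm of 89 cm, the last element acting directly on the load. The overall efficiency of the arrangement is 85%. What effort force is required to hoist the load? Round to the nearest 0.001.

Wheel-and-axle MA = R/r = 102.1/8.7 = 11.736.
Block-and-tackle MA = number of supporting rope parts = 4.
Lever MA = effort arm / load arm = 196/89 = 2.2022.
Combined ideal MA = 11.736 × 4 × 2.2022 = 103.38.
Actual MA = 103.38 × 0.85 = 87.872.
Effort = load / actual MA = 45 / 87.872 = 0.51211 kN.

0.512 kN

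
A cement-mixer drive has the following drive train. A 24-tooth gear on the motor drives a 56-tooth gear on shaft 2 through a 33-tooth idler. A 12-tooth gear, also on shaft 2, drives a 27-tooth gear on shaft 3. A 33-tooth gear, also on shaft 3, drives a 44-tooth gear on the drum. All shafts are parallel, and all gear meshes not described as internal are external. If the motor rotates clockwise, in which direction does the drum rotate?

clockwise

the motor → shaft 2: driver → idler → driven is 2 external meshes, 2 reversals → CW.
shaft 2 → shaft 3: external mesh, 1 reversal → CCW.
shaft 3 → the drum: external mesh, 1 reversal → CW.
4 reversals in total — an even number — so the drum turns the same way as the motor.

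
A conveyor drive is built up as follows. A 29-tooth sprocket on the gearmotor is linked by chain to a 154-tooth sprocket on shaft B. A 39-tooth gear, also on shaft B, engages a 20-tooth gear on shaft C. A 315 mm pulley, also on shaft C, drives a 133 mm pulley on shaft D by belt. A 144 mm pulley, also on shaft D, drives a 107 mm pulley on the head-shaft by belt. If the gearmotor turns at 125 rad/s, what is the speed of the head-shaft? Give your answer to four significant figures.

the gearmotor → shaft B (chain, 154/29): 125 ÷ 5.3103 = 23.539 rad/s
shaft B → shaft C (gear mesh, 20/39): 23.539 ÷ 0.51282 = 45.901 rad/s
shaft C → shaft D (belt, 133/315): 45.901 ÷ 0.42222 = 108.71 rad/s
shaft D → the head-shaft (belt, 107/144): 108.71 ÷ 0.74306 = 146.31 rad/s

146.3 rad/s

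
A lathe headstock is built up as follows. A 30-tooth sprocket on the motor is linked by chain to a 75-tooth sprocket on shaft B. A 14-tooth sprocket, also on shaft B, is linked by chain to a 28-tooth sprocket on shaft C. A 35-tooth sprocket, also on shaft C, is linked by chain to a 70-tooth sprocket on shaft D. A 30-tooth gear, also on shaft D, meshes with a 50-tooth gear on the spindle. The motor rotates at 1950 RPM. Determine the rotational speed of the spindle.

the motor → shaft B (chain, 75/30): 1950 ÷ 2.5 = 780 RPM
shaft B → shaft C (chain, 28/14): 780 ÷ 2 = 390 RPM
shaft C → shaft D (chain, 70/35): 390 ÷ 2 = 195 RPM
shaft D → the spindle (gear mesh, 50/30): 195 ÷ 1.6667 = 117 RPM

117 RPM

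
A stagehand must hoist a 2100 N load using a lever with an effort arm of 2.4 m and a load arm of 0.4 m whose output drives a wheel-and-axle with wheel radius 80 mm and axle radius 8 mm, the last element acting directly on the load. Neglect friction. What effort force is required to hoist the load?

Lever MA = effort arm / load arm = 2.4/0.4 = 6.
Wheel-and-axle MA = R/r = 80/8 = 10.
Combined ideal MA = 6 × 10 = 60.
Effort = load / MA = 2100 / 60 = 35 N.

35 N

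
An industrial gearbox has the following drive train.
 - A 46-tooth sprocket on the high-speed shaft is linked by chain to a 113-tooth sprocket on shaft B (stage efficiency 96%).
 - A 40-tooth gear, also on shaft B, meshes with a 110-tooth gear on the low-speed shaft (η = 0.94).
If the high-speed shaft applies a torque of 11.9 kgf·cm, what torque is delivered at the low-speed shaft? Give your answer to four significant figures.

After the chain (113/46): 11.9 × 2.4565 × 0.96 = 28.063 kgf·cm
After the gear mesh (110/40): 28.063 × 2.75 × 0.94 = 72.544 kgf·cm

72.54 kgf·cm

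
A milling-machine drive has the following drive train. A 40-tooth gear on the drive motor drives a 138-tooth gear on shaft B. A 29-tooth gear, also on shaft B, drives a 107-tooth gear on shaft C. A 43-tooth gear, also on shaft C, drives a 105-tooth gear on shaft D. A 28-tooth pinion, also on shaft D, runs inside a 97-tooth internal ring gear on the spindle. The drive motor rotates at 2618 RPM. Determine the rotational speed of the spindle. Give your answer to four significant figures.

the drive motor → shaft B (gear mesh, 138/40): 2618 ÷ 3.45 = 758.84 RPM
shaft B → shaft C (gear mesh, 107/29): 758.84 ÷ 3.6897 = 205.67 RPM
shaft C → shaft D (gear mesh, 105/43): 205.67 ÷ 2.4419 = 84.226 RPM
shaft D → the spindle (internal gear, 97/28): 84.226 ÷ 3.4643 = 24.313 RPM

24.31 RPM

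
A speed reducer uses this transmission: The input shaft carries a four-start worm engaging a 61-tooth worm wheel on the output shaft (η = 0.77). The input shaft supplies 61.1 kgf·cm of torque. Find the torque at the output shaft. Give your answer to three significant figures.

717 kgf·cm

worm 61/4 = 15.25 → τ = 61.1·15.25·0.77 = 717.47 kgf·cm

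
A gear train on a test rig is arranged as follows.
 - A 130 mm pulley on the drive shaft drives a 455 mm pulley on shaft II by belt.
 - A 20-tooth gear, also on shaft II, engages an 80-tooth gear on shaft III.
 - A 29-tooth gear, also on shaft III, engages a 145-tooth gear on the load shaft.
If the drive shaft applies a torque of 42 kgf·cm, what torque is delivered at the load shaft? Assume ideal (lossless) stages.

2940 kgf·cm

After the belt (455/130): 42 × 3.5 = 147 kgf·cm
After the gear mesh (80/20): 147 × 4 = 588 kgf·cm
After the gear mesh (145/29): 588 × 5 = 2940 kgf·cm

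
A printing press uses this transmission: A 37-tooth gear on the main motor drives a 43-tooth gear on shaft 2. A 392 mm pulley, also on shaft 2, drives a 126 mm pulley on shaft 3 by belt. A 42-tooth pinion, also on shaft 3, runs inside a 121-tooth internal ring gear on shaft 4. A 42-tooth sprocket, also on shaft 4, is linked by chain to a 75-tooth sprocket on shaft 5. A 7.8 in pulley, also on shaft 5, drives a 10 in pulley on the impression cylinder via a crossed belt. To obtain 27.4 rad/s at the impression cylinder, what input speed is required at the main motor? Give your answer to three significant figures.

Overall ratio R = 1.1622 × 0.32143 × 2.881 × 1.7857 × 1.2821 = 2.4638.
Required input speed = output speed × R = 27.4 × 2.4638 = 67.508 rad/s.

67.5 rad/s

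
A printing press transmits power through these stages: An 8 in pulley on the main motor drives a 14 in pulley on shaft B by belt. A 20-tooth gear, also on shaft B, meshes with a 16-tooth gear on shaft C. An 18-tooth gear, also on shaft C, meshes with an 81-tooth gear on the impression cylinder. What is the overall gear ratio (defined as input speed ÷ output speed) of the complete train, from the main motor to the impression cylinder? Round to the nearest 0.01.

6.30

Each stage contributes driven/driver: belt 14/8 = 1.75, gear mesh 16/20 = 0.8, gear mesh 81/18 = 4.5.
Overall: 1.75 × 0.8 × 4.5 = 6.3.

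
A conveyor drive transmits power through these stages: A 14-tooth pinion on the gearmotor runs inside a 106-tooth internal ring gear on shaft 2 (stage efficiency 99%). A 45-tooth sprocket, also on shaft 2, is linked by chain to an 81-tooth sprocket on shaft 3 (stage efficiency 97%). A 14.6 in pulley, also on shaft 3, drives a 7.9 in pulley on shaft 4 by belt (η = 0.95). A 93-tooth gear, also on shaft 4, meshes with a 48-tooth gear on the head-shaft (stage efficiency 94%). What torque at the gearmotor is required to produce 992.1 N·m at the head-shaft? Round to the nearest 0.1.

Overall ratio R = 7.5714 × 1.8 × 0.5411 × 0.51613 = 3.8061; overall efficiency η = 0.99 × 0.97 × 0.95 × 0.94 = 0.8575.
Input torque = output torque / (R × η) = 992.1 / (3.8061 × 0.8575) = 303.96 N·m.

304.0 N·m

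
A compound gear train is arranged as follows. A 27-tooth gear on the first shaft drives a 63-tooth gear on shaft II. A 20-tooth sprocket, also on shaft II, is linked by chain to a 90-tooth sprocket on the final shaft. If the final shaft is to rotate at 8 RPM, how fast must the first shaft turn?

Overall ratio R = 2.3333 × 4.5 = 10.5.
Required input speed = output speed × R = 8 × 10.5 = 84 RPM.

84 RPM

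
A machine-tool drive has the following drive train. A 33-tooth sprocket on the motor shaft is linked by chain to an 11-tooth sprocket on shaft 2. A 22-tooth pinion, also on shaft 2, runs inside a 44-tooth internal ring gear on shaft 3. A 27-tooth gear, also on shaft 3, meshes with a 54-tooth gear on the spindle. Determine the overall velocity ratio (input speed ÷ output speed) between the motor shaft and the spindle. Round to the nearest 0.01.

Each stage contributes driven/driver: chain 11/33 = 0.33333, internal gear 44/22 = 2, gear mesh 54/27 = 2.
Overall: 0.33333 × 2 × 2 = 1.3333.

1.33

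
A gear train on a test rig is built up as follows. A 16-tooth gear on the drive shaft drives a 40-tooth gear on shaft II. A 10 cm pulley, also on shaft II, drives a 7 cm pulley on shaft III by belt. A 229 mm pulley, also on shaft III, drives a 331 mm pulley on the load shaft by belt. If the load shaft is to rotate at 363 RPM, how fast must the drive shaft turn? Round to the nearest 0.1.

Overall ratio R = 2.5 × 0.7 × 1.4454 = 2.5295.
Required input speed = output speed × R = 363 × 2.5295 = 918.2 RPM.

918.2 RPM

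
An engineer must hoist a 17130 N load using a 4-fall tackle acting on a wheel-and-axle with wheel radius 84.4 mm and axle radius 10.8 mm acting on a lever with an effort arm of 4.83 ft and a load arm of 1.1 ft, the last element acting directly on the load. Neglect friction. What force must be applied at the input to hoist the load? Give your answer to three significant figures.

Block-and-tackle MA = number of supporting rope parts = 4.
Wheel-and-axle MA = R/r = 84.4/10.8 = 7.8148.
Lever MA = effort arm / load arm = 4.83/1.1 = 4.3909.
Combined ideal MA = 4 × 7.8148 × 4.3909 = 137.26.
Effort = load / MA = 17130 / 137.26 = 124.8 N.

125 N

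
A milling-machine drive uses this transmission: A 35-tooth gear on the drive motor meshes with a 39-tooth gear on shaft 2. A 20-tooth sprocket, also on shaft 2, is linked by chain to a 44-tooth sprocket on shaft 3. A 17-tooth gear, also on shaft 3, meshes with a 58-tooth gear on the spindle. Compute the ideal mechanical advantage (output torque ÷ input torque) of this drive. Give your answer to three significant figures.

8.36

Each stage contributes driven/driver: gear mesh 39/35 = 1.1143, chain 44/20 = 2.2, gear mesh 58/17 = 3.4118.
Overall: 1.1143 × 2.2 × 3.4118 = 8.3637.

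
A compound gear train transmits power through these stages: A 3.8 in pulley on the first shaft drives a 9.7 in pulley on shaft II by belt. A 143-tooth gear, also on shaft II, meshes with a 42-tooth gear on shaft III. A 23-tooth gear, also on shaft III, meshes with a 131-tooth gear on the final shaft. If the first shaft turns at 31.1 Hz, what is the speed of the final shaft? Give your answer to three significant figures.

7.28 Hz

belt 9.7/3.8 = 2.5526 → 31.1/2.5526 = 12.184 Hz
gear mesh 42/143 = 0.29371 → 12.184/0.29371 = 41.482 Hz
gear mesh 131/23 = 5.6957 → 41.482/5.6957 = 7.2831 Hz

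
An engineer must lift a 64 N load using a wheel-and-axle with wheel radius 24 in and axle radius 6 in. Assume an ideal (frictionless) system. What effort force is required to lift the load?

16 N

Wheel-and-axle MA = R/r = 24/6 = 4.
Effort = load / MA = 64 / 4 = 16 N.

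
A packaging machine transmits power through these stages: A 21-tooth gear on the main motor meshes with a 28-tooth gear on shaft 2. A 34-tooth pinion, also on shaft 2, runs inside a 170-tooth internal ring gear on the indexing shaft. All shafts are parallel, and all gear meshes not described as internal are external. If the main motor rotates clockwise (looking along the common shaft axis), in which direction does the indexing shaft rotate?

anticlockwise

the main motor → shaft 2: external mesh, 1 reversal → CCW.
shaft 2 → the indexing shaft: internal mesh, same direction → CCW.
1 reversal in total — an odd number — so the indexing shaft turns opposite to the main motor.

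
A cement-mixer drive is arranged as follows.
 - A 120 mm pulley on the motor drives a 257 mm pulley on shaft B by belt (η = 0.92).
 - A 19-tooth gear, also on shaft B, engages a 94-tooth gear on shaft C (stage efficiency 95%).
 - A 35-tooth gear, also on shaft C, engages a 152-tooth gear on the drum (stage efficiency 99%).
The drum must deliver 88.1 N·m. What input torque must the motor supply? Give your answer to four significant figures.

Overall ratio R = 2.1417 × 4.9474 × 4.3429 = 46.015; overall efficiency η = 0.92 × 0.95 × 0.99 = 0.8653.
Input torque = output torque / (R × η) = 88.1 / (46.015 × 0.8653) = 2.2127 N·m.

2.213 N·m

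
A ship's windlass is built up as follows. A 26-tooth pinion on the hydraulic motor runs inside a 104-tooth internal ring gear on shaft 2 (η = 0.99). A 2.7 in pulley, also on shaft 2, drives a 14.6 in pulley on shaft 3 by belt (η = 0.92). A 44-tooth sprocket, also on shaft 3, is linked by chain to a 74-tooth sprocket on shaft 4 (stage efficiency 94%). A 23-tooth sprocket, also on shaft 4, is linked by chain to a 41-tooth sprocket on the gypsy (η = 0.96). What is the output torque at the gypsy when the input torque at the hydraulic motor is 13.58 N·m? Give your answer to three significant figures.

724 N·m

After the internal gear (104/26): 13.58 × 4 × 0.99 = 53.777 N·m
After the belt (14.6/2.7): 53.777 × 5.4074 × 0.92 = 267.53 N·m
After the chain (74/44): 267.53 × 1.6818 × 0.94 = 422.94 N·m
After the chain (41/23): 422.94 × 1.7826 × 0.96 = 723.78 N·m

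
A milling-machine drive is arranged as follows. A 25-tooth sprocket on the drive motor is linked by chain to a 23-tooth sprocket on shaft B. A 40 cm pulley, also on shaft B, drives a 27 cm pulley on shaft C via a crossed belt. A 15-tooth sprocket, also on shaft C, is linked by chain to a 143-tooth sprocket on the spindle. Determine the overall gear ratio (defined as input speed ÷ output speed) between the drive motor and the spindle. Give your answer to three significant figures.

5.92

Each stage contributes driven/driver: chain 23/25 = 0.92, belt 27/40 = 0.675, chain 143/15 = 9.5333.
Overall: 0.92 × 0.675 × 9.5333 = 5.9202.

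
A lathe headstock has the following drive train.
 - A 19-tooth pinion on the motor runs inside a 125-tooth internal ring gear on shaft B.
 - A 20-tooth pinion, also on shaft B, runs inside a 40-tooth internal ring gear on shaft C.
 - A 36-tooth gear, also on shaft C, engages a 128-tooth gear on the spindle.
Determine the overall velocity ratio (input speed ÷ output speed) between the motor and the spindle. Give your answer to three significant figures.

Each stage contributes driven/driver: internal gear 125/19 = 6.5789, internal gear 40/20 = 2, gear mesh 128/36 = 3.5556.
Overall: 6.5789 × 2 × 3.5556 = 46.784.

46.8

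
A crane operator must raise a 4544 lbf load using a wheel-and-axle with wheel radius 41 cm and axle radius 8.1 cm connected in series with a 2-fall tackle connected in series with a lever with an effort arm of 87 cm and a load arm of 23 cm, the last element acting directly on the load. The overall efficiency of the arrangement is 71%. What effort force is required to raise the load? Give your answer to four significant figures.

Wheel-and-axle MA = R/r = 41/8.1 = 5.0617.
Block-and-tackle MA = number of supporting rope parts = 2.
Lever MA = effort arm / load arm = 87/23 = 3.7826.
Combined ideal MA = 5.0617 × 2 × 3.7826 = 38.293.
Actual MA = 38.293 × 0.71 = 27.188.
Effort = load / actual MA = 4544 / 27.188 = 167.13 lbf.

167.1 lbf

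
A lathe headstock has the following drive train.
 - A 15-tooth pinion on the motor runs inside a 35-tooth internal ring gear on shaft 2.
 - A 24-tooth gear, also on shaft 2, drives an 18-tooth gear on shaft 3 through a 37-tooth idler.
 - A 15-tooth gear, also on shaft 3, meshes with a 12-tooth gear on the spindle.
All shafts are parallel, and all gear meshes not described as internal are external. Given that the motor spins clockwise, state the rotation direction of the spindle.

the motor → shaft 2: internal mesh, same direction → CW.
shaft 2 → shaft 3: driver → idler → driven is 2 external meshes, 2 reversals → CW.
shaft 3 → the spindle: external mesh, 1 reversal → CCW.
3 reversals in total — an odd number — so the spindle turns opposite to the motor.

anticlockwise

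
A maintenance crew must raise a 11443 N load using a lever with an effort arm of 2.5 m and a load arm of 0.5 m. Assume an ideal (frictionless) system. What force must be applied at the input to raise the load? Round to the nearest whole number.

2289 N

Lever MA = effort arm / load arm = 2.5/0.5 = 5.
Effort = load / MA = 11443 / 5 = 2288.6 N.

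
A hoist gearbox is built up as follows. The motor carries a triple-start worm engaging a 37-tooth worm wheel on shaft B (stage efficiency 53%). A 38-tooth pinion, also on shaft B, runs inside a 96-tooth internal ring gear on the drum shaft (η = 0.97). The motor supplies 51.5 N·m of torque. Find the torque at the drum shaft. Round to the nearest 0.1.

After the worm (37/3): 51.5 × 12.333 × 0.53 = 336.64 N·m
After the internal gear (96/38): 336.64 × 2.5263 × 0.97 = 824.94 N·m

824.9 N·m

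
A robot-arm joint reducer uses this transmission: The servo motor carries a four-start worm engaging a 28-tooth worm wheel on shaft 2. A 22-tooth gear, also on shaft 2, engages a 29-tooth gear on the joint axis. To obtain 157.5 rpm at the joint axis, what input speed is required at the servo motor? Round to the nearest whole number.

1453 rpm

Overall ratio R = 7 × 1.3182 = 9.2273.
Required input speed = output speed × R = 157.5 × 9.2273 = 1453.3 rpm.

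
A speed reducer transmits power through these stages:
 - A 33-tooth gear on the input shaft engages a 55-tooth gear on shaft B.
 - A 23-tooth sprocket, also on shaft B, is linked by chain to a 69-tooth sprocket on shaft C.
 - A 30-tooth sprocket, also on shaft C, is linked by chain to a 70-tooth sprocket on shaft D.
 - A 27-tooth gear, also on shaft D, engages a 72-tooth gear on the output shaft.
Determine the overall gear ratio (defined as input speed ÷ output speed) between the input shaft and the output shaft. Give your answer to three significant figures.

31.1

Each stage contributes driven/driver: gear mesh 55/33 = 1.6667, chain 69/23 = 3, chain 70/30 = 2.3333, gear mesh 72/27 = 2.6667.
Overall: 1.6667 × 3 × 2.3333 × 2.6667 = 31.111.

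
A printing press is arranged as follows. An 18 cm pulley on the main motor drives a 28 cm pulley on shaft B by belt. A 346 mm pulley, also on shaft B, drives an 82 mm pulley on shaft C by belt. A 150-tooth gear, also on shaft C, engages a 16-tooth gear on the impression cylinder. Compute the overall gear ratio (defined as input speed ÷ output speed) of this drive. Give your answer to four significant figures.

0.03932

Each stage contributes driven/driver: belt 28/18 = 1.5556, belt 82/346 = 0.23699, gear mesh 16/150 = 0.10667.
Overall: 1.5556 × 0.23699 × 0.10667 = 0.039323.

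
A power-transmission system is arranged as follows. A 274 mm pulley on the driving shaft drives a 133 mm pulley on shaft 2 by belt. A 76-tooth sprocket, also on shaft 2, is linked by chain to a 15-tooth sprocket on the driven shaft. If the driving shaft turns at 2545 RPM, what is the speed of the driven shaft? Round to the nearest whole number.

Belt: ratio = 133/274 = 0.4854, so shaft 2 turns at 2545 / 0.4854 = 5243.1 RPM.
Chain: ratio = 15/76 = 0.19737, so the driven shaft turns at 5243.1 / 0.19737 = 26565 RPM.

26565 RPM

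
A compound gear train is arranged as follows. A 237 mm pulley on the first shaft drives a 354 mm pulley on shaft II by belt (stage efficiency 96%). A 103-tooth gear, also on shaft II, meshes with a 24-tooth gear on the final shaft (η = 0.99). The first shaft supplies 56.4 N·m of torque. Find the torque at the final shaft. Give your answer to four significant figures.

belt 354/237 = 1.4937 → τ = 56.4·1.4937·0.96 = 80.873 N·m
gear mesh 24/103 = 0.23301 → τ = 80.873·0.23301·0.99 = 18.656 N·m

18.66 N·m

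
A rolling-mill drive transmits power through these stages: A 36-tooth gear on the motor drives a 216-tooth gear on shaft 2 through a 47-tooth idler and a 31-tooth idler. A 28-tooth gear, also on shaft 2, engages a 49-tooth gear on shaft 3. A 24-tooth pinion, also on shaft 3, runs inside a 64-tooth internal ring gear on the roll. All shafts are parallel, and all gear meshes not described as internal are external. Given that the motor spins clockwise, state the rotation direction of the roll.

clockwise

the motor → shaft 2: driver → idler → idler → driven is 3 external meshes, 3 reversals → CCW.
shaft 2 → shaft 3: external mesh, 1 reversal → CW.
shaft 3 → the roll: internal mesh, same direction → CW.
4 reversals in total — an even number — so the roll turns the same way as the motor.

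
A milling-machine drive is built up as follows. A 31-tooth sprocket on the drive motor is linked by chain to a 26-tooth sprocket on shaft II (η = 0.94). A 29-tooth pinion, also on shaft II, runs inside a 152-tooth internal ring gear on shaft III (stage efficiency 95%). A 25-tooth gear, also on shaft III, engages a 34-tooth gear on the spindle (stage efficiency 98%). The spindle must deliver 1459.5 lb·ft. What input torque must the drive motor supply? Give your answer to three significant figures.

279 lb·ft

Overall ratio R = 0.83871 × 5.2414 × 1.36 = 5.9786; overall efficiency η = 0.94 × 0.95 × 0.98 = 0.8751.
Input torque = output torque / (R × η) = 1459.5 / (5.9786 × 0.8751) = 278.95 lb·ft.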